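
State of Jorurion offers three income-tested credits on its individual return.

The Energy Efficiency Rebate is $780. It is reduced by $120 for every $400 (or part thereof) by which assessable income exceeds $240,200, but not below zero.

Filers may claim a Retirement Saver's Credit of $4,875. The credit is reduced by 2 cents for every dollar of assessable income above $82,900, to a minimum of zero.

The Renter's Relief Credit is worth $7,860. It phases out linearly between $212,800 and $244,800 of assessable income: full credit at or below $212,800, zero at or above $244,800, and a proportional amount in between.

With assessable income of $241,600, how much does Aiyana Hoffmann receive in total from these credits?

$2,787

Energy Efficiency Rebate: income exceeds $240,200 by $1,400, which is 4 full-or-partial $400 increments; reduction = 4 × $120 = $480, leaving $300.
Retirement Saver's Credit: 2% of the $158,700 excess over $82,900 is $3,174; credit = $4,875 − $3,174 = $1,701.
Renter's Relief Credit: $241,600 is $28,800 into a $32,000 phase-out range, leaving 3,200/32,000 of the credit: $7,860 × 3,200/32,000 = $786.
Total: $300 + $1,701 + $786 = $2,787.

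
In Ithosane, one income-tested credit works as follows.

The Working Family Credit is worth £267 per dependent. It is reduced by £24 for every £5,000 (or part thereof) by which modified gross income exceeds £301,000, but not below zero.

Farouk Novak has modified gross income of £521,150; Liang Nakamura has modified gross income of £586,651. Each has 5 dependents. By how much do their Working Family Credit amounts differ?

Farouk (£521,150): Working Family Credit: base = 5 × £267 = £1,335. income exceeds £301,000 by £220,150, which is 45 full-or-partial £5,000 increments; reduction = 45 × £24 = £1,080, leaving £255.
Liang (£586,651): Working Family Credit: base = 5 × £267 = £1,335. income exceeds £301,000 by £285,651 → 58 increments × £24 = £1,392 ≥ base, so the credit is £0.
Difference: |£255 − £0| = £255.

£255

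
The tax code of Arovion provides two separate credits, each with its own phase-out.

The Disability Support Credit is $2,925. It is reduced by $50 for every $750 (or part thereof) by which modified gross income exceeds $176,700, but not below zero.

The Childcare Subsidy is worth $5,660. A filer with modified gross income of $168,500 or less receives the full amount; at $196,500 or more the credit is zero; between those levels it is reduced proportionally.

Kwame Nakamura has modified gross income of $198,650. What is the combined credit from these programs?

Disability Support Credit: income exceeds $176,700 by $21,950, which is 30 full-or-partial $750 increments; reduction = 30 × $50 = $1,500, leaving $1,425.
Childcare Subsidy: $198,650 is at or above $196,500, so the credit is $0.
Total: $1,425 + $0 = $1,425.

$1,425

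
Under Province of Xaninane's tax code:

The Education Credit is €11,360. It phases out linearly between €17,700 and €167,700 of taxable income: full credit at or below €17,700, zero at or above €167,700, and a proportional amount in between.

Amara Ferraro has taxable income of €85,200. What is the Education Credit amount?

€6,248

Education Credit: €85,200 is €67,500 into a €150,000 phase-out range, leaving 82,500/150,000 of the credit: €11,360 × 82,500/150,000 = €6,248.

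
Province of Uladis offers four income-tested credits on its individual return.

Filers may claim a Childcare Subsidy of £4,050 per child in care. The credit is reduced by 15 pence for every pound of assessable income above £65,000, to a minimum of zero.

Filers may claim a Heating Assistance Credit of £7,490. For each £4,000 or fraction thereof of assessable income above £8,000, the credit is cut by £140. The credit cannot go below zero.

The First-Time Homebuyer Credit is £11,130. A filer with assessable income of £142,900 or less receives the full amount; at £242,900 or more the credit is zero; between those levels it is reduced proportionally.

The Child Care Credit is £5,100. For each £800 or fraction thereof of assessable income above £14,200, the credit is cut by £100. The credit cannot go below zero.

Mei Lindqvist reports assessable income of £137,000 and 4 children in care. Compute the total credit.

Childcare Subsidy: base = 4 × £4,050 = £16,200. 15% of the £72,000 excess over £65,000 is £10,800; credit = £16,200 − £10,800 = £5,400.
Heating Assistance Credit: income exceeds £8,000 by £129,000, which is 33 full-or-partial £4,000 increments; reduction = 33 × £140 = £4,620, leaving £2,870.
First-Time Homebuyer Credit: £137,000 is at or below the £142,900 threshold, so the full £11,130 applies.
Child Care Credit: income exceeds £14,200 by £122,800 → 154 increments × £100 = £15,400 ≥ base, so the credit is £0.
Total: £5,400 + £2,870 + £11,130 + £0 = £19,400.

£19,400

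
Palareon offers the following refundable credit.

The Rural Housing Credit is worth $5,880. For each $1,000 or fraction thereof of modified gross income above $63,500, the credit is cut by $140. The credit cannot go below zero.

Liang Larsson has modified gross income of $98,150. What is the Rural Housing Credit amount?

Rural Housing Credit: income exceeds $63,500 by $34,650, which is 35 full-or-partial $1,000 increments; reduction = 35 × $140 = $4,900, leaving $980.

$980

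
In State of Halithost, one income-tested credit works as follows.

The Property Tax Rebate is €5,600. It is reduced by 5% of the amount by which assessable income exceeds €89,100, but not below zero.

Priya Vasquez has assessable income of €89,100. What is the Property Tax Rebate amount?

€5,600

Property Tax Rebate: €89,100 is at or below the €89,100 threshold, so the full €5,600 applies.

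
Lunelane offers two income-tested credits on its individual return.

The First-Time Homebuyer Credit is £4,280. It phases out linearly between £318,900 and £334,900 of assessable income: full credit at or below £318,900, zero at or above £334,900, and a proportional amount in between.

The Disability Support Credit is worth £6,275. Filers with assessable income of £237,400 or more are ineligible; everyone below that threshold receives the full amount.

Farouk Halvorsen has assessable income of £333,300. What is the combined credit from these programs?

First-Time Homebuyer Credit: £333,300 is £14,400 into a £16,000 phase-out range, leaving 1,600/16,000 of the credit: £4,280 × 1,600/16,000 = £428.
Disability Support Credit: £333,300 meets or exceeds the £237,400 cutoff, so the credit is £0.
Total: £428 + £0 = £428.

£428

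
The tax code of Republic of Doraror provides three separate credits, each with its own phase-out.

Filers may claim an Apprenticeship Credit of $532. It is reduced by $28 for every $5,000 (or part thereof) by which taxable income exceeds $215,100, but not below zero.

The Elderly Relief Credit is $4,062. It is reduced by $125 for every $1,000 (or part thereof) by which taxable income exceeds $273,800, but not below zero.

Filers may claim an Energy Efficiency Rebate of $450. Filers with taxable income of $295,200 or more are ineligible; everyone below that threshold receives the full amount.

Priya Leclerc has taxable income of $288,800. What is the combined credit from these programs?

$2,749

Apprenticeship Credit: income exceeds $215,100 by $73,700, which is 15 full-or-partial $5,000 increments; reduction = 15 × $28 = $420, leaving $112.
Elderly Relief Credit: income exceeds $273,800 by $15,000, which is 15 full-or-partial $1,000 increments; reduction = 15 × $125 = $1,875, leaving $2,187.
Energy Efficiency Rebate: $288,800 is below the $295,200 cutoff, so the full $450 applies.
Total: $112 + $2,187 + $450 = $2,749.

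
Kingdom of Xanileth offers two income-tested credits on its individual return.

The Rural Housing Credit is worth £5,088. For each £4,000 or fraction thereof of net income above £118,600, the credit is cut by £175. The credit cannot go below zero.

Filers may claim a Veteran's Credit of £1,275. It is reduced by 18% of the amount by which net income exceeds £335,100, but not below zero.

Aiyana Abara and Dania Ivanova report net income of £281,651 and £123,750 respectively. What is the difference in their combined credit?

£4,738

Aiyana (£281,651): Rural Housing Credit: income exceeds £118,600 by £163,051 → 41 increments × £175 = £7,175 ≥ base, so the credit is £0. Veteran's Credit: £281,651 is at or below the £335,100 threshold, so the full £1,275 applies. total £0 + £1,275 = £1,275
Dania (£123,750): Rural Housing Credit: income exceeds £118,600 by £5,150, which is 2 full-or-partial £4,000 increments; reduction = 2 × £175 = £350, leaving £4,738. Veteran's Credit: £123,750 is at or below the £335,100 threshold, so the full £1,275 applies. total £4,738 + £1,275 = £6,013
Difference: |£1,275 − £6,013| = £4,738.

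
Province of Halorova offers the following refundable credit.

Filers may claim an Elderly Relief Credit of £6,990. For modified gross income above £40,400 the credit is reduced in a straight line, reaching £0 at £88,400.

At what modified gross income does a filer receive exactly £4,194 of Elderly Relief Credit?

£59,600

£4,194 is 4,194/6,990 of the full £6,990, so 2,796/6,990 of the £48,000 range has been used: income = £40,400 + £48,000 × 2,796/6,990 = £59,600.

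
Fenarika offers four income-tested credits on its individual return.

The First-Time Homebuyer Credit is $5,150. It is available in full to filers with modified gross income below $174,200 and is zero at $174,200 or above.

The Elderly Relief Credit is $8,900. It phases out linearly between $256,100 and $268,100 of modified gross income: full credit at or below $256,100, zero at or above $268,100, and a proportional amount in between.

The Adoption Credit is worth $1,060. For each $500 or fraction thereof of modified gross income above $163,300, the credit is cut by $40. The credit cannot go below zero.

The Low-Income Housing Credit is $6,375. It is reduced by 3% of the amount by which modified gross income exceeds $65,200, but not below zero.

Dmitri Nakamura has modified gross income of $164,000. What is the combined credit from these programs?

First-Time Homebuyer Credit: $164,000 is below the $174,200 cutoff, so the full $5,150 applies.
Elderly Relief Credit: $164,000 is at or below the $256,100 threshold, so the full $8,900 applies.
Adoption Credit: income exceeds $163,300 by $700, which is 2 full-or-partial $500 increments; reduction = 2 × $40 = $80, leaving $980.
Low-Income Housing Credit: 3% of the $98,800 excess over $65,200 is $2,964; credit = $6,375 − $2,964 = $3,411.
Total: $5,150 + $8,900 + $980 + $3,411 = $18,441.

$18,441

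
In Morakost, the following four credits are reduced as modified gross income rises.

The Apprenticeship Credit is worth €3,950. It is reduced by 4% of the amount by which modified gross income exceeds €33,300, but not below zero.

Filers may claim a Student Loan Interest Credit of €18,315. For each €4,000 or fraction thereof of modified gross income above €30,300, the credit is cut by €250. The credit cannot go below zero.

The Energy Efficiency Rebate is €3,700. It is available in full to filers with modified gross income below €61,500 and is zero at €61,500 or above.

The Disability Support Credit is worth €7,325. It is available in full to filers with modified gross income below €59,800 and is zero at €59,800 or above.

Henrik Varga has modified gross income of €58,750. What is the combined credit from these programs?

Apprenticeship Credit: 4% of the €25,450 excess over €33,300 is €1,018; credit = €3,950 − €1,018 = €2,932.
Student Loan Interest Credit: income exceeds €30,300 by €28,450, which is 8 full-or-partial €4,000 increments; reduction = 8 × €250 = €2,000, leaving €16,315.
Energy Efficiency Rebate: €58,750 is below the €61,500 cutoff, so the full €3,700 applies.
Disability Support Credit: €58,750 is below the €59,800 cutoff, so the full €7,325 applies.
Total: €2,932 + €16,315 + €3,700 + €7,325 = €30,272.

€30,272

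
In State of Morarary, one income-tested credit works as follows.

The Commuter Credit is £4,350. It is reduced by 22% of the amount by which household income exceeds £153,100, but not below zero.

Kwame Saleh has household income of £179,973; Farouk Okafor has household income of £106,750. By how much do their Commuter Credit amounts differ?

Kwame (£179,973): Commuter Credit: 22% of the £26,873 excess over £153,100 is £5,912.06 ≥ base, so the credit is £0.
Farouk (£106,750): Commuter Credit: £106,750 is at or below the £153,100 threshold, so the full £4,350 applies.
Difference: |£0 − £4,350| = £4,350.

£4,350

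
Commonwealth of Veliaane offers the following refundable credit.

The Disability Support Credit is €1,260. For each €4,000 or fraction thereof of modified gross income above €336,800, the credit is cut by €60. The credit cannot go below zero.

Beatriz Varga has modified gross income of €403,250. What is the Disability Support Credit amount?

Disability Support Credit: income exceeds €336,800 by €66,450, which is 17 full-or-partial €4,000 increments; reduction = 17 × €60 = €1,020, leaving €240.

€240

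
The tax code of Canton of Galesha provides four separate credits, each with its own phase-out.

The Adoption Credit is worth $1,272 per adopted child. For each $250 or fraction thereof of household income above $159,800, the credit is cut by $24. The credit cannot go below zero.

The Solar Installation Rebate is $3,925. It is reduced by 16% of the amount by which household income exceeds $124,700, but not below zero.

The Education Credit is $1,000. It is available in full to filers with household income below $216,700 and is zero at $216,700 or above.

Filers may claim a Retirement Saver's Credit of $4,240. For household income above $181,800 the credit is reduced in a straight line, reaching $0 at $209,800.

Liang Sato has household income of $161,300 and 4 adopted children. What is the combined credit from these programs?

$10,184

Adoption Credit: base = 4 × $1,272 = $5,088. income exceeds $159,800 by $1,500, which is 6 full-or-partial $250 increments; reduction = 6 × $24 = $144, leaving $4,944.
Solar Installation Rebate: 16% of the $36,600 excess over $124,700 is $5,856 ≥ base, so the credit is $0.
Education Credit: $161,300 is below the $216,700 cutoff, so the full $1,000 applies.
Retirement Saver's Credit: $161,300 is at or below the $181,800 threshold, so the full $4,240 applies.
Total: $4,944 + $0 + $1,000 + $4,240 = $10,184.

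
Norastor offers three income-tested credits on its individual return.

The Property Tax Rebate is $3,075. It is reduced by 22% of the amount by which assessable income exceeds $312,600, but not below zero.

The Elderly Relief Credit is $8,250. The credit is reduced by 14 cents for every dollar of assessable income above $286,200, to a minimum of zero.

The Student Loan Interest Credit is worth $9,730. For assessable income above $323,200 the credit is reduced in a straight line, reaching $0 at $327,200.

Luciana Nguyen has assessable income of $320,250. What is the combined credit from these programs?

$14,605

Property Tax Rebate: 22% of the $7,650 excess over $312,600 is $1,683; credit = $3,075 − $1,683 = $1,392.
Elderly Relief Credit: 14% of the $34,050 excess over $286,200 is $4,767; credit = $8,250 − $4,767 = $3,483.
Student Loan Interest Credit: $320,250 is at or below the $323,200 threshold, so the full $9,730 applies.
Total: $1,392 + $3,483 + $9,730 = $14,605.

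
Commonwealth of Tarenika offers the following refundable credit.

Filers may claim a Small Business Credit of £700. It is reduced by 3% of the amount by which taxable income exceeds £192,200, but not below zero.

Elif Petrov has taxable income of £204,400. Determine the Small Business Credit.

Small Business Credit: 3% of the £12,200 excess over £192,200 is £366; credit = £700 − £366 = £334.

£334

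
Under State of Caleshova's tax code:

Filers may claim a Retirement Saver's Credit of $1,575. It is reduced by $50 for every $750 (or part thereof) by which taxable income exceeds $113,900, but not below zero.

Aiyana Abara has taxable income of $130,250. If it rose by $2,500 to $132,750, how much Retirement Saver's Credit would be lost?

$200

At $130,250 — income exceeds $113,900 by $16,350, which is 22 full-or-partial $750 increments; reduction = 22 × $50 = $1,100, leaving $475.
At $132,750 — income exceeds $113,900 by $18,850, which is 26 full-or-partial $750 increments; reduction = 26 × $50 = $1,300, leaving $275.
Lost: $475 − $275 = $200.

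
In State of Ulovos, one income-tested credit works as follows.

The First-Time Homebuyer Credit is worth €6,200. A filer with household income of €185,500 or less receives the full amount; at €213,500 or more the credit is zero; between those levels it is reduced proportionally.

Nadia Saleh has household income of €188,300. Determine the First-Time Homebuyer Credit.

First-Time Homebuyer Credit: €188,300 is €2,800 into a €28,000 phase-out range, leaving 25,200/28,000 of the credit: €6,200 × 25,200/28,000 = €5,580.

€5,580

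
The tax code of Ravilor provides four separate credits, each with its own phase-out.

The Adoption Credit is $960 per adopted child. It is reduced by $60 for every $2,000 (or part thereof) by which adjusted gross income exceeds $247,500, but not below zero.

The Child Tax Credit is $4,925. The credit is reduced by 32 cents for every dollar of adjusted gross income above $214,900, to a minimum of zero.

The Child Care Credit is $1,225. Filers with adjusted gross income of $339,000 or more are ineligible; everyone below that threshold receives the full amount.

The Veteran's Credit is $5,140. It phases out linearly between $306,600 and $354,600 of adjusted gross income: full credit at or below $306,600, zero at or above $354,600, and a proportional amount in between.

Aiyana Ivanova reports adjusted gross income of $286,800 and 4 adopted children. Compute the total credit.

Adoption Credit: base = 4 × $960 = $3,840. income exceeds $247,500 by $39,300, which is 20 full-or-partial $2,000 increments; reduction = 20 × $60 = $1,200, leaving $2,640.
Child Tax Credit: 32% of the $71,900 excess over $214,900 is $23,008 ≥ base, so the credit is $0.
Child Care Credit: $286,800 is below the $339,000 cutoff, so the full $1,225 applies.
Veteran's Credit: $286,800 is at or below the $306,600 threshold, so the full $5,140 applies.
Total: $2,640 + $0 + $1,225 + $5,140 = $9,005.

$9,005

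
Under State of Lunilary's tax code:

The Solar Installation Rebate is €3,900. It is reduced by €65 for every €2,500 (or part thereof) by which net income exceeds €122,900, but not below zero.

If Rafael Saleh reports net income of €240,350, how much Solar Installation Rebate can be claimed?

€845

Solar Installation Rebate: income exceeds €122,900 by €117,450, which is 47 full-or-partial €2,500 increments; reduction = 47 × €65 = €3,055, leaving €845.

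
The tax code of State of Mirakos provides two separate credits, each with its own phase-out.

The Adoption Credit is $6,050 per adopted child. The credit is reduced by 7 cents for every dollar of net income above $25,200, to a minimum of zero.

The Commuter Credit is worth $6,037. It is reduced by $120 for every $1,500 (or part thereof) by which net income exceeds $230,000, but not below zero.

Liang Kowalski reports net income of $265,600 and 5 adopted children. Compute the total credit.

$16,579

Adoption Credit: base = 5 × $6,050 = $30,250. 7% of the $240,400 excess over $25,200 is $16,828; credit = $30,250 − $16,828 = $13,422.
Commuter Credit: income exceeds $230,000 by $35,600, which is 24 full-or-partial $1,500 increments; reduction = 24 × $120 = $2,880, leaving $3,157.
Total: $13,422 + $3,157 = $16,579.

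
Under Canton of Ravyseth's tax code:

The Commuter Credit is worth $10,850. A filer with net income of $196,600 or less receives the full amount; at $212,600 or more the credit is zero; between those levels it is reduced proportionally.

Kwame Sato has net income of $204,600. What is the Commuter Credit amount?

Commuter Credit: $204,600 is $8,000 into a $16,000 phase-out range, leaving 8,000/16,000 of the credit: $10,850 × 8,000/16,000 = $5,425.

$5,425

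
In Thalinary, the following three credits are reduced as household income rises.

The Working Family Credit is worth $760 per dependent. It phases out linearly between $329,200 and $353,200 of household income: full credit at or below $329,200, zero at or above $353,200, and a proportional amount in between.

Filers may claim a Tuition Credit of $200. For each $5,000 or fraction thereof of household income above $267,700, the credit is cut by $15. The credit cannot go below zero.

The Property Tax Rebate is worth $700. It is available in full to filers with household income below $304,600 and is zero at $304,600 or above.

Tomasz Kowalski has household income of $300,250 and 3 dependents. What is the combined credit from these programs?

$3,075

Working Family Credit: base = 3 × $760 = $2,280. $300,250 is at or below the $329,200 threshold, so the full $2,280 applies.
Tuition Credit: income exceeds $267,700 by $32,550, which is 7 full-or-partial $5,000 increments; reduction = 7 × $15 = $105, leaving $95.
Property Tax Rebate: $300,250 is below the $304,600 cutoff, so the full $700 applies.
Total: $2,280 + $95 + $700 = $3,075.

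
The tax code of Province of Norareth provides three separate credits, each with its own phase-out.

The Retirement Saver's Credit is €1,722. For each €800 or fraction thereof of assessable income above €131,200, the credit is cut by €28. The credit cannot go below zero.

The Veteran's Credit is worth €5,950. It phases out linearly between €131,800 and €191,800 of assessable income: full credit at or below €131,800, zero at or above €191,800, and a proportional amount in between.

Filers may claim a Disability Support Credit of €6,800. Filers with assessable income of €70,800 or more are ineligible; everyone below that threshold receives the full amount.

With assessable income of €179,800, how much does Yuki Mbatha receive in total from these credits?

€1,204

Retirement Saver's Credit: income exceeds €131,200 by €48,600, which is 61 full-or-partial €800 increments; reduction = 61 × €28 = €1,708, leaving €14.
Veteran's Credit: €179,800 is €48,000 into a €60,000 phase-out range, leaving 12,000/60,000 of the credit: €5,950 × 12,000/60,000 = €1,190.
Disability Support Credit: €179,800 meets or exceeds the €70,800 cutoff, so the credit is €0.
Total: €14 + €1,190 + €0 = €1,204.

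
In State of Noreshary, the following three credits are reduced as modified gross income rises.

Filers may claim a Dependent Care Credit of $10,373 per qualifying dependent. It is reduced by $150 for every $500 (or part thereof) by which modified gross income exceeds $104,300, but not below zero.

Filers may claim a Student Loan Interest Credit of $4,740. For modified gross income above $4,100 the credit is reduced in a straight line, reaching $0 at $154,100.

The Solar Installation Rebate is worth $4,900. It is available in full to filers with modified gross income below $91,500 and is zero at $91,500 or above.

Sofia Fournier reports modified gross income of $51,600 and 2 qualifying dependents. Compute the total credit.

Dependent Care Credit: base = 2 × $10,373 = $20,746. $51,600 is at or below the $104,300 threshold, so the full $20,746 applies.
Student Loan Interest Credit: $51,600 is $47,500 into a $150,000 phase-out range, leaving 102,500/150,000 of the credit: $4,740 × 102,500/150,000 = $3,239.
Solar Installation Rebate: $51,600 is below the $91,500 cutoff, so the full $4,900 applies.
Total: $20,746 + $3,239 + $4,900 = $28,885.

$28,885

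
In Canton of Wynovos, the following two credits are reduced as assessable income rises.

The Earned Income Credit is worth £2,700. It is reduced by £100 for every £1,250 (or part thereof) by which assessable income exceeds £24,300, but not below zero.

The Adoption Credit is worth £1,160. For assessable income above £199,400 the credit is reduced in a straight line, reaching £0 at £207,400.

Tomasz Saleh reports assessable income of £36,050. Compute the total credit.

Earned Income Credit: income exceeds £24,300 by £11,750, which is 10 full-or-partial £1,250 increments; reduction = 10 × £100 = £1,000, leaving £1,700.
Adoption Credit: £36,050 is at or below the £199,400 threshold, so the full £1,160 applies.
Total: £1,700 + £1,160 = £2,860.

£2,860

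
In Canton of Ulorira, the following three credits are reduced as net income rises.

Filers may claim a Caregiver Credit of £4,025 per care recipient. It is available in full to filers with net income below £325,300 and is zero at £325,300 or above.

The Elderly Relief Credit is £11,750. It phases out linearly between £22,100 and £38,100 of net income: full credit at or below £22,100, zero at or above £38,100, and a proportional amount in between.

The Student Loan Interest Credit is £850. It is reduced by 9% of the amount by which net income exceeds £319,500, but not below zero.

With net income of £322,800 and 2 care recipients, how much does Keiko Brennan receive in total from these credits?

Caregiver Credit: base = 2 × £4,025 = £8,050. £322,800 is below the £325,300 cutoff, so the full £8,050 applies.
Elderly Relief Credit: £322,800 is at or above £38,100, so the credit is £0.
Student Loan Interest Credit: 9% of the £3,300 excess over £319,500 is £297; credit = £850 − £297 = £553.
Total: £8,050 + £0 + £553 = £8,603.

£8,603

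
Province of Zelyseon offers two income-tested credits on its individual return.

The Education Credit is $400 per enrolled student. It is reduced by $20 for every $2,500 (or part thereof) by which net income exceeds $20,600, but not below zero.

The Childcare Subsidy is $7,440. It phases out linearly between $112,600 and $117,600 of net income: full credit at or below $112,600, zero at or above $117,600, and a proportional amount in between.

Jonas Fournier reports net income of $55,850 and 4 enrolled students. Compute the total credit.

Education Credit: base = 4 × $400 = $1,600. income exceeds $20,600 by $35,250, which is 15 full-or-partial $2,500 increments; reduction = 15 × $20 = $300, leaving $1,300.
Childcare Subsidy: $55,850 is at or below the $112,600 threshold, so the full $7,440 applies.
Total: $1,300 + $7,440 = $8,740.

$8,740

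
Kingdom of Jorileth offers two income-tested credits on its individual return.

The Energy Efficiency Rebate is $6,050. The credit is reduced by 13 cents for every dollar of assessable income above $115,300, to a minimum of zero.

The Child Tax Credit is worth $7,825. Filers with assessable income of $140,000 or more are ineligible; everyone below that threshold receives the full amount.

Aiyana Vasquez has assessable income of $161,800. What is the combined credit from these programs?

Energy Efficiency Rebate: 13% of the $46,500 excess over $115,300 is $6,045; credit = $6,050 − $6,045 = $5.
Child Tax Credit: $161,800 meets or exceeds the $140,000 cutoff, so the credit is $0.
Total: $5 + $0 = $5.

$5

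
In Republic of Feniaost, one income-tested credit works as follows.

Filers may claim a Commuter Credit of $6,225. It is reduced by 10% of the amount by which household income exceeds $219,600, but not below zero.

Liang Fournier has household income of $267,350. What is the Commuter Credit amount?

$1,450

Commuter Credit: 10% of the $47,750 excess over $219,600 is $4,775; credit = $6,225 − $4,775 = $1,450.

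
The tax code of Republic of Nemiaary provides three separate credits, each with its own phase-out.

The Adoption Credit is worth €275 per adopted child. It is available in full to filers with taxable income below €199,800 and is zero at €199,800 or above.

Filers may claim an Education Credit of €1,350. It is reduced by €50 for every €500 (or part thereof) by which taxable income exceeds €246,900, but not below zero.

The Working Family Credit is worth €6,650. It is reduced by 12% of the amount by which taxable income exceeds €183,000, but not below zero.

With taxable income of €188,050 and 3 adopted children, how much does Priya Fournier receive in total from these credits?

Adoption Credit: base = 3 × €275 = €825. €188,050 is below the €199,800 cutoff, so the full €825 applies.
Education Credit: €188,050 is at or below the €246,900 threshold, so the full €1,350 applies.
Working Family Credit: 12% of the €5,050 excess over €183,000 is €606; credit = €6,650 − €606 = €6,044.
Total: €825 + €1,350 + €6,044 = €8,219.

€8,219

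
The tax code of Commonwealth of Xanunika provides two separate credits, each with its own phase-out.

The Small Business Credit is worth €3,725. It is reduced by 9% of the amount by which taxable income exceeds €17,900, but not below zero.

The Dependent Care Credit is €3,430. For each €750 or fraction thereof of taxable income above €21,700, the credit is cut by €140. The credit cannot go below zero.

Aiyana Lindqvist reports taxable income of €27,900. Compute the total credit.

Small Business Credit: 9% of the €10,000 excess over €17,900 is €900; credit = €3,725 − €900 = €2,825.
Dependent Care Credit: income exceeds €21,700 by €6,200, which is 9 full-or-partial €750 increments; reduction = 9 × €140 = €1,260, leaving €2,170.
Total: €2,825 + €2,170 = €4,995.

€4,995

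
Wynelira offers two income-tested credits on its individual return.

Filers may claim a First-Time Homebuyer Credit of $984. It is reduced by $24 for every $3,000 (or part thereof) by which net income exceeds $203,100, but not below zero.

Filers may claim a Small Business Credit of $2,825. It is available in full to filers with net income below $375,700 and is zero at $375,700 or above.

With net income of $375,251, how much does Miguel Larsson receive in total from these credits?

First-Time Homebuyer Credit: income exceeds $203,100 by $172,151 → 58 increments × $24 = $1,392 ≥ base, so the credit is $0.
Small Business Credit: $375,251 is below the $375,700 cutoff, so the full $2,825 applies.
Total: $0 + $2,825 = $2,825.

$2,825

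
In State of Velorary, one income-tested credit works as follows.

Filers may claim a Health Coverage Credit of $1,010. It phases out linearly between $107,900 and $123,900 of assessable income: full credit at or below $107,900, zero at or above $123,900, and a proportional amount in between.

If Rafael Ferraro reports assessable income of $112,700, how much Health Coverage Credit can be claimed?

Health Coverage Credit: $112,700 is $4,800 into a $16,000 phase-out range, leaving 11,200/16,000 of the credit: $1,010 × 11,200/16,000 = $707.

$707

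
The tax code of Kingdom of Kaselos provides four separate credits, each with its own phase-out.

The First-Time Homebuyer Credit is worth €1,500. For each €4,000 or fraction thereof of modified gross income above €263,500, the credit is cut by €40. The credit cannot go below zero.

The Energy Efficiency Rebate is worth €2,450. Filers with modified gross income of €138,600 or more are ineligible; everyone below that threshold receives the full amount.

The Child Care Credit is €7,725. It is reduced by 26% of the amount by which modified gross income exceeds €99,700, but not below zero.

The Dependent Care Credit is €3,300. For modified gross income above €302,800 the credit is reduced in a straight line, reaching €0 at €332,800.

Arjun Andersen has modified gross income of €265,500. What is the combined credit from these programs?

€4,760

First-Time Homebuyer Credit: income exceeds €263,500 by €2,000, which is 1 full-or-partial €4,000 increment; reduction = 1 × €40 = €40, leaving €1,460.
Energy Efficiency Rebate: €265,500 meets or exceeds the €138,600 cutoff, so the credit is €0.
Child Care Credit: 26% of the €165,800 excess over €99,700 is €43,108 ≥ base, so the credit is €0.
Dependent Care Credit: €265,500 is at or below the €302,800 threshold, so the full €3,300 applies.
Total: €1,460 + €0 + €0 + €3,300 = €4,760.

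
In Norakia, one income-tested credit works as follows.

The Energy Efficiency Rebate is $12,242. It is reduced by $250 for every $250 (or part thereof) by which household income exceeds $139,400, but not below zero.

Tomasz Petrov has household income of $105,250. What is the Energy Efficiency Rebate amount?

$12,242

Energy Efficiency Rebate: $105,250 is at or below the $139,400 threshold, so the full $12,242 applies.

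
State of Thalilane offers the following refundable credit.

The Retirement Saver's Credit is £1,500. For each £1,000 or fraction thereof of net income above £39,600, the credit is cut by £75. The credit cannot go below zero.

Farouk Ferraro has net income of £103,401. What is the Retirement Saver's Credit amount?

£0

Retirement Saver's Credit: income exceeds £39,600 by £63,801 → 64 increments × £75 = £4,800 ≥ base, so the credit is £0.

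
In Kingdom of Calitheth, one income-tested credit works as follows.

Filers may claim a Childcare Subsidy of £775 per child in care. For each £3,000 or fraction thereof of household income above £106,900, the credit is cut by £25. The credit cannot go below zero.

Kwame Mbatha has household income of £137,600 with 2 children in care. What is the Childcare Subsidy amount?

£1,275

Childcare Subsidy: base = 2 × £775 = £1,550. income exceeds £106,900 by £30,700, which is 11 full-or-partial £3,000 increments; reduction = 11 × £25 = £275, leaving £1,275.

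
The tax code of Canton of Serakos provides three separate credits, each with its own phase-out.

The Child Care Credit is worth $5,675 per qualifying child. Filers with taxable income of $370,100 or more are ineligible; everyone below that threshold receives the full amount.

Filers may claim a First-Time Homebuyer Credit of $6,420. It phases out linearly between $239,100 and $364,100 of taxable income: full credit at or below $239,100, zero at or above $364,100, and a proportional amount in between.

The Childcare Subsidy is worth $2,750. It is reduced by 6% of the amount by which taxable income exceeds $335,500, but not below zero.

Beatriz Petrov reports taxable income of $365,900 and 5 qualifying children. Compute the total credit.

$29,301

Child Care Credit: base = 5 × $5,675 = $28,375. $365,900 is below the $370,100 cutoff, so the full $28,375 applies.
First-Time Homebuyer Credit: $365,900 is at or above $364,100, so the credit is $0.
Childcare Subsidy: 6% of the $30,400 excess over $335,500 is $1,824; credit = $2,750 − $1,824 = $926.
Total: $28,375 + $0 + $926 = $29,301.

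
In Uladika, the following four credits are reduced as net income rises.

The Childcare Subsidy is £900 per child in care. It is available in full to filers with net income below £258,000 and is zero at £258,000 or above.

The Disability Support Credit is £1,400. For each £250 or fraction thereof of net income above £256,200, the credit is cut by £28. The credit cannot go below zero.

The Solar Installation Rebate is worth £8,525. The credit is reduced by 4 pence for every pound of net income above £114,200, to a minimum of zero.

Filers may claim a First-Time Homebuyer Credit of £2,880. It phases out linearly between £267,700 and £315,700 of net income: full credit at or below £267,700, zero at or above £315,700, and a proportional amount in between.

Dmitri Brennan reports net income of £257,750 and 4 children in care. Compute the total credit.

Childcare Subsidy: base = 4 × £900 = £3,600. £257,750 is below the £258,000 cutoff, so the full £3,600 applies.
Disability Support Credit: income exceeds £256,200 by £1,550, which is 7 full-or-partial £250 increments; reduction = 7 × £28 = £196, leaving £1,204.
Solar Installation Rebate: 4% of the £143,550 excess over £114,200 is £5,742; credit = £8,525 − £5,742 = £2,783.
First-Time Homebuyer Credit: £257,750 is at or below the £267,700 threshold, so the full £2,880 applies.
Total: £3,600 + £1,204 + £2,783 + £2,880 = £10,467.

£10,467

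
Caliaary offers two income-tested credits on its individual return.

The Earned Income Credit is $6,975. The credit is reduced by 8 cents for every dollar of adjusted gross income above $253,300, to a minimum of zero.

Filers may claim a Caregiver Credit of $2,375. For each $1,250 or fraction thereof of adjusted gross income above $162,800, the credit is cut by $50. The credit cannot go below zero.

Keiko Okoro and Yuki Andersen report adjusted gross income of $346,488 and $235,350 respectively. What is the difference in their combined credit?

$6,975

Keiko ($346,488): Earned Income Credit: 8% of the $93,188 excess over $253,300 is $7,455.04 ≥ base, so the credit is $0. Caregiver Credit: income exceeds $162,800 by $183,688 → 147 increments × $50 = $7,350 ≥ base, so the credit is $0. total $0 + $0 = $0
Yuki ($235,350): Earned Income Credit: $235,350 is at or below the $253,300 threshold, so the full $6,975 applies. Caregiver Credit: income exceeds $162,800 by $72,550 → 59 increments × $50 = $2,950 ≥ base, so the credit is $0. total $6,975 + $0 = $6,975
Difference: |$0 − $6,975| = $6,975.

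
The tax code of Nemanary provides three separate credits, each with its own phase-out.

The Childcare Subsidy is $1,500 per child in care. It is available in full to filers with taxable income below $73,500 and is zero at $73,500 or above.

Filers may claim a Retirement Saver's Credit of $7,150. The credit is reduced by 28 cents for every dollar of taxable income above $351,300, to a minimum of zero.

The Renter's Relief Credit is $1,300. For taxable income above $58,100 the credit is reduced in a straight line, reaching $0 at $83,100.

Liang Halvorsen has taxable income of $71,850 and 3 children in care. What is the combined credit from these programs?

$12,235

Childcare Subsidy: base = 3 × $1,500 = $4,500. $71,850 is below the $73,500 cutoff, so the full $4,500 applies.
Retirement Saver's Credit: $71,850 is at or below the $351,300 threshold, so the full $7,150 applies.
Renter's Relief Credit: $71,850 is $13,750 into a $25,000 phase-out range, leaving 11,250/25,000 of the credit: $1,300 × 11,250/25,000 = $585.
Total: $4,500 + $7,150 + $585 = $12,235.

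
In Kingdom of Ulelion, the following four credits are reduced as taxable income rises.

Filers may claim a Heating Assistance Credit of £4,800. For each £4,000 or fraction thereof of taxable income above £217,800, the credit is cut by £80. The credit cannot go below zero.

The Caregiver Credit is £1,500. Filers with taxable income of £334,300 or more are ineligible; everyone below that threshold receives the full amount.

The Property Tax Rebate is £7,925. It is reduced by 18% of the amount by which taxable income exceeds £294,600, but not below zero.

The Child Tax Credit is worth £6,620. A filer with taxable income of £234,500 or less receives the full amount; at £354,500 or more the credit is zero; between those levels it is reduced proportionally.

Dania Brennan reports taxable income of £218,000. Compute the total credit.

Heating Assistance Credit: income exceeds £217,800 by £200, which is 1 full-or-partial £4,000 increment; reduction = 1 × £80 = £80, leaving £4,720.
Caregiver Credit: £218,000 is below the £334,300 cutoff, so the full £1,500 applies.
Property Tax Rebate: £218,000 is at or below the £294,600 threshold, so the full £7,925 applies.
Child Tax Credit: £218,000 is at or below the £234,500 threshold, so the full £6,620 applies.
Total: £4,720 + £1,500 + £7,925 + £6,620 = £20,765.

£20,765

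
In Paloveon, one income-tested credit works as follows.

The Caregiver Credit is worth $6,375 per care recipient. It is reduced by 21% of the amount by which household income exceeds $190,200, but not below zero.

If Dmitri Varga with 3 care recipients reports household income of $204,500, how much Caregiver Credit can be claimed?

$16,122

Caregiver Credit: base = 3 × $6,375 = $19,125. 21% of the $14,300 excess over $190,200 is $3,003; credit = $19,125 − $3,003 = $16,122.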